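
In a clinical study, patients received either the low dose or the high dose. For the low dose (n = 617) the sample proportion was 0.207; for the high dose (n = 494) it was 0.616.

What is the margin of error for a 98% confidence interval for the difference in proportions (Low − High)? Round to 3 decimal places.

0.063

SE₁ = √(p̂₁(1−p̂₁)/n₁) = √(0.2070·0.7930/617) = 0.01631; SE₂ = √(0.6160·0.3840/494) = 0.02188.
Independent samples: SE of the difference = √(SE₁² + SE₂²) = √(0.0002660161 + 0.0004787344) = 0.02729.
z* for 98% confidence is 2.326, so the margin of error is 2.326 × 0.02729 = 0.06348.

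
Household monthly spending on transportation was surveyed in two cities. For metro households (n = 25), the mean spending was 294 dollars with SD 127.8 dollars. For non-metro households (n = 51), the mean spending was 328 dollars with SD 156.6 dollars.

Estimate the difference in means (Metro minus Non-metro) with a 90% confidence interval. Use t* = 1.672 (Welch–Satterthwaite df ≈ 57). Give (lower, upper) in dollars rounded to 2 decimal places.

SE₁ = s₁/√n₁ = 127.8/√25 = 25.5600; SE₂ = 156.6/√51 = 21.9284.
Independent samples, unequal variances: SE_diff = √(SE₁² + SE₂²) = √(653.3136 + 480.85472656) = 33.6774.
t* = 1.672, so margin of error = 1.672 × 33.6774 = 56.3086.
Difference in means = 294 − 328 = -34.0000.
-34.0000 ± 56.3086 → (-90.31, 22.31).

(-90.31, 22.31)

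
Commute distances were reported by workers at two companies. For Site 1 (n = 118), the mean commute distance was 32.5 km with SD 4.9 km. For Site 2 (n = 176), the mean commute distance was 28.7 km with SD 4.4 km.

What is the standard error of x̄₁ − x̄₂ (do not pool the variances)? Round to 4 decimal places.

SE₁ = s₁/√n₁ = 4.9/√118 = 0.4511; SE₂ = 4.4/√176 = 0.3317.
Independent samples, unequal variances: SE_diff = √(SE₁² + SE₂²) = √(0.20349121 + 0.11002489) = 0.5599.

0.5599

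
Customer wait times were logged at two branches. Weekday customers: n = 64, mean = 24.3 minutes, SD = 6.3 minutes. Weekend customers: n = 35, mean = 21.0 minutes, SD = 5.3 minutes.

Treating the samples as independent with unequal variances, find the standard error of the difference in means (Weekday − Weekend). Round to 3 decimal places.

1.193

Standard errors of each mean: 6.3/√64 = 0.7875 and 5.3/√35 = 0.8959.
SE(x̄₁ − x̄₂) = √(0.7875² + 0.8959²) = 1.1928 for independent samples with unequal variances.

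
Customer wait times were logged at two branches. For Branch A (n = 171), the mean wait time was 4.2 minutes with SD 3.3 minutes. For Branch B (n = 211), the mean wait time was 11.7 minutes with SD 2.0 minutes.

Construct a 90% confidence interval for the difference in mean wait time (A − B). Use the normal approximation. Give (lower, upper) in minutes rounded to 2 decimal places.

(-7.97, -7.03)

Standard errors of each mean: 3.3/√171 = 0.2524 and 2.0/√211 = 0.1377.
SE(x̄₁ − x̄₂) = √(0.2524² + 0.1377²) = 0.2875 for independent samples with unequal variances.
With z* = 1.645, the margin is 1.645 × 0.2875 = 0.4729.
x̄₁ − x̄₂ = 4.2 − 11.7 = -7.5000; the interval is -7.5000 ± 0.4729 = (-7.97, -7.03).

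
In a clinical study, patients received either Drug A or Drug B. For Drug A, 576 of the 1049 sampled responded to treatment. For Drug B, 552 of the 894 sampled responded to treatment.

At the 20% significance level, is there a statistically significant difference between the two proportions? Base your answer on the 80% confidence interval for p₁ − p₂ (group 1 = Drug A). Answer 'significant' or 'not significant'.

significant

First, p̂₁ = 576/1049 = 0.5491; p̂₂ = 552/894 = 0.6174.
The two standard errors are √(0.5491×0.4509/1049) = 0.01536 and √(0.6174×0.3826/894) = 0.01626.
Because the samples are independent, SE_diff = √(0.01536² + 0.01626²) = 0.02237.
Using z* = 1.282 for 80%, ME = 1.282 × 0.02237 = 0.02868.
p̂₁ − p̂₂ = -0.0683; interval -0.0683 ± 0.02868 gives (-0.09698, -0.03962).
The interval (-0.09698, -0.03962) does not contain 0, so the difference is significant.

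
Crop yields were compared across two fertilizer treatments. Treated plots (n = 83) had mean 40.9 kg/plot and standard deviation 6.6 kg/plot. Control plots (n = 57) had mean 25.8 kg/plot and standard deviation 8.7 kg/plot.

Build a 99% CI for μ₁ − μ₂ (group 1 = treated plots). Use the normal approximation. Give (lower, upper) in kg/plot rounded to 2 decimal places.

(11.59, 18.61)

Standard errors of each mean: 6.6/√83 = 0.7244 and 8.7/√57 = 1.1523.
SE(x̄₁ − x̄₂) = √(0.7244² + 1.1523²) = 1.3611 for independent samples with unequal variances.
With z* = 2.576, the margin is 2.576 × 1.3611 = 3.5062.
x̄₁ − x̄₂ = 40.9 − 25.8 = 15.1000; the interval is 15.1000 ± 3.5062 = (11.59, 18.61).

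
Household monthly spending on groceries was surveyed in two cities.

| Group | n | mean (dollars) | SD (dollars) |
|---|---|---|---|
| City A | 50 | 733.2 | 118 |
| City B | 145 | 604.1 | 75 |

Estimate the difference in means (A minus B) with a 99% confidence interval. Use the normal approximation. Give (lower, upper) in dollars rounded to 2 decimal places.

(83.22, 174.98)

Per-group SEs: s₁/√n₁ = 118/√50 = 16.6877, s₂/√n₂ = 75/√145 = 6.2284.
Unpooled SE of the difference: √(278.47933129 + 38.79296656) = 17.8121.
Margin of error = z* · SE = 2.576 × 17.8121 = 45.8840.
x̄₁ − x̄₂ = 733.2 − 604.1 = 129.1000.
CI: 129.1000 ± 45.8840 = (83.22, 174.98).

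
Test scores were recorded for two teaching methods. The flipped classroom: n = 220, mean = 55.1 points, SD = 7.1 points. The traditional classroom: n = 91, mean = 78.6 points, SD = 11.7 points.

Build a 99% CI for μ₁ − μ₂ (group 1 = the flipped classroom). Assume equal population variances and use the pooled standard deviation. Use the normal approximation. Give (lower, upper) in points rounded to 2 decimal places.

Pooled variance s_p² = [219·7.1² + 90·11.7²] / (220+91−2) = 75.5983, so s_p = 8.6947.
SE_diff = s_p·√(1/n₁ + 1/n₂) = 8.6947·√(1/220 + 1/91) = 1.0837.
z* = 2.576; margin = 2.576 × 1.0837 = 2.7916.
Difference = 55.1 − 78.6 = -23.5000.
-23.5000 ± 2.7916 → (-26.29, -20.71).

(-26.29, -20.71)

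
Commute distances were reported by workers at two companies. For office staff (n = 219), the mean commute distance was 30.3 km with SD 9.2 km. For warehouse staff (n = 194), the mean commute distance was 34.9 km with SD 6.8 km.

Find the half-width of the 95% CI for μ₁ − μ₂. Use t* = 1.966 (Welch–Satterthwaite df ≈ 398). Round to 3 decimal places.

1.554

Per-group SEs: s₁/√n₁ = 9.2/√219 = 0.6217, s₂/√n₂ = 6.8/√194 = 0.4882.
Unpooled SE of the difference: √(0.38651089 + 0.23833924) = 0.7905.
Margin of error = t* · SE = 1.966 × 0.7905 = 1.5541.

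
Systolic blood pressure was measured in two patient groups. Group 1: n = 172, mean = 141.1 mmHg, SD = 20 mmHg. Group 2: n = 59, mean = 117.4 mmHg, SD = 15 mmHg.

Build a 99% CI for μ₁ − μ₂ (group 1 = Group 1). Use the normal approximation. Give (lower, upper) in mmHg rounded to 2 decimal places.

(17.32, 30.08)

Standard errors of each mean: 20/√172 = 1.5250 and 15/√59 = 1.9528.
SE(x̄₁ − x̄₂) = √(1.5250² + 1.9528²) = 2.4777 for independent samples with unequal variances.
With z* = 2.576, the margin is 2.576 × 2.4777 = 6.3826.
x̄₁ − x̄₂ = 141.1 − 117.4 = 23.7000; the interval is 23.7000 ± 6.3826 = (17.32, 30.08).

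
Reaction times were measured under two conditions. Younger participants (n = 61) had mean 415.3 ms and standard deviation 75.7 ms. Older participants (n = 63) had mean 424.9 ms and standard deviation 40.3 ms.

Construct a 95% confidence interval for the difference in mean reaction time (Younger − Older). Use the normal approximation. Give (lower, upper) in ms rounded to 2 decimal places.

(-31.05, 11.85)

Per-group SEs: s₁/√n₁ = 75.7/√61 = 9.6924, s₂/√n₂ = 40.3/√63 = 5.0773.
Unpooled SE of the difference: √(93.94261776 + 25.77897529) = 10.9417.
Margin of error = z* · SE = 1.960 × 10.9417 = 21.4457.
x̄₁ − x̄₂ = 415.3 − 424.9 = -9.6000.
CI: -9.6000 ± 21.4457 = (-31.05, 11.85).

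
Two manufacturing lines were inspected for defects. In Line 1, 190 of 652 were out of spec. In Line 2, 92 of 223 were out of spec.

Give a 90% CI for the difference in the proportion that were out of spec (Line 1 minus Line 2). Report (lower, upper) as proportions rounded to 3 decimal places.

First, p̂₁ = 190/652 = 0.2914; p̂₂ = 92/223 = 0.4126.
The two standard errors are √(0.2914×0.7086/652) = 0.01780 and √(0.4126×0.5874/223) = 0.03297.
Because the samples are independent, SE_diff = √(0.01780² + 0.03297²) = 0.03747.
Using z* = 1.645 for 90%, ME = 1.645 × 0.03747 = 0.06164.
p̂₁ − p̂₂ = -0.1212; interval -0.1212 ± 0.06164 gives (-0.183, -0.060).

(-0.183, -0.060)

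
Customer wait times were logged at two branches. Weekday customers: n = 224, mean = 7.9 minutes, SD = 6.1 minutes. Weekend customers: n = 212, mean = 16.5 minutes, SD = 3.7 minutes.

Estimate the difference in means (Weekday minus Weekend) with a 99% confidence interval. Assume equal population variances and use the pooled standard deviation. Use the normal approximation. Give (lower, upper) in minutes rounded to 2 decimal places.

Pooled variance s_p² = [223·6.1² + 211·3.7²] / (224+212−2) = 25.7752, so s_p = 5.0769.
SE_diff = s_p·√(1/n₁ + 1/n₂) = 5.0769·√(1/224 + 1/212) = 0.4865.
z* = 2.576; margin = 2.576 × 0.4865 = 1.2532.
Difference = 7.9 − 16.5 = -8.6000.
-8.6000 ± 1.2532 → (-9.85, -7.35).

(-9.85, -7.35)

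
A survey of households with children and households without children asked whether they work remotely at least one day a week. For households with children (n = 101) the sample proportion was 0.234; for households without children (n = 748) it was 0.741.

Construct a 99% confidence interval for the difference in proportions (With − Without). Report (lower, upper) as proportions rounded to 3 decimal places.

(-0.623, -0.391)

Each SE is √(p̂(1−p̂)/n): √(0.2340·0.7660/101) = 0.04213 and √(0.7410·0.2590/748) = 0.01602.
SE(p̂₁ − p̂₂) = √(SE₁² + SE₂²) = √(0.0017749369 + 0.0002566404) = 0.04507, since the two samples are independent.
At 99% confidence z* = 2.576; margin = 2.576 × 0.04507 = 0.11610.
The difference is 0.2340 − 0.7410 = -0.5070, so the interval is -0.5070 ± 0.11610 = (-0.623, -0.391).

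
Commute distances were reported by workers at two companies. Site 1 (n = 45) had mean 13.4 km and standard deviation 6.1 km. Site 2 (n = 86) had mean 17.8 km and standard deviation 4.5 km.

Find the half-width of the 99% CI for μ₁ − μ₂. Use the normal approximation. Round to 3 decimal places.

2.655

Per-group SEs: s₁/√n₁ = 6.1/√45 = 0.9093, s₂/√n₂ = 4.5/√86 = 0.4852.
Unpooled SE of the difference: √(0.82682649 + 0.23541904) = 1.0307.
Margin of error = z* · SE = 2.576 × 1.0307 = 2.6551.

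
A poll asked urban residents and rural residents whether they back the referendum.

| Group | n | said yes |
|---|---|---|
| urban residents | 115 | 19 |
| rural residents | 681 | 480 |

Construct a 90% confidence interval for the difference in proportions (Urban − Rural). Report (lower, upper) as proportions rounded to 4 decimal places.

Sample proportions: 19/115 = 0.1652, 480/681 = 0.7048.
Each SE is √(p̂(1−p̂)/n): √(0.1652·0.8348/115) = 0.03463 and √(0.7048·0.2952/681) = 0.01748.
SE(p̂₁ − p̂₂) = √(SE₁² + SE₂²) = √(0.0011992369 + 0.0003055504) = 0.03879, since the two samples are independent.
At 90% confidence z* = 1.645; margin = 1.645 × 0.03879 = 0.06381.
The difference is 0.1652 − 0.7048 = -0.5396, so the interval is -0.5396 ± 0.06381 = (-0.6034, -0.4758).

(-0.6034, -0.4758)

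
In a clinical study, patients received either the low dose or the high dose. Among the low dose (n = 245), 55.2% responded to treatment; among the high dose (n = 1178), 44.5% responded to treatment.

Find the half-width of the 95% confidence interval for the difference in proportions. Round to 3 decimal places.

0.068

SE₁ = √(p̂₁(1−p̂₁)/n₁) = √(0.5520·0.4480/245) = 0.03177; SE₂ = √(0.4450·0.5550/1178) = 0.01448.
Independent samples: SE of the difference = √(SE₁² + SE₂²) = √(0.0010093329 + 0.0002096704) = 0.03491.
z* for 95% confidence is 1.960, so the margin of error is 1.960 × 0.03491 = 0.06842.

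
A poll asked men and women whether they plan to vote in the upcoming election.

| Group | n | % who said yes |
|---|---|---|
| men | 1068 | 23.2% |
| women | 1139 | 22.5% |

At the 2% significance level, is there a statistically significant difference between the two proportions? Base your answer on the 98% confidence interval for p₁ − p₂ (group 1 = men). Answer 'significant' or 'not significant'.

Each SE is √(p̂(1−p̂)/n): √(0.2320·0.7680/1068) = 0.01292 and √(0.2250·0.7750/1139) = 0.01237.
SE(p̂₁ − p̂₂) = √(SE₁² + SE₂²) = √(0.0001669264 + 0.0001530169) = 0.01789, since the two samples are independent.
At 98% confidence z* = 2.326; margin = 2.326 × 0.01789 = 0.04161.
The difference is 0.2320 − 0.2250 = 0.0070, so the interval is 0.0070 ± 0.04161 = (-0.03461, 0.04861).
The interval (-0.03461, 0.04861) contains 0, so the difference is not significant.

not significant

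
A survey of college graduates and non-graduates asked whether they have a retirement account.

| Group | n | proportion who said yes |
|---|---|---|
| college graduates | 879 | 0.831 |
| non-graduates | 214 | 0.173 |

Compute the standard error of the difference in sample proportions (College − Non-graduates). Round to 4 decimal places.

The two standard errors are √(0.8310×0.1690/879) = 0.01264 and √(0.1730×0.8270/214) = 0.02586.
Because the samples are independent, SE_diff = √(0.01264² + 0.02586²) = 0.02878.

0.0288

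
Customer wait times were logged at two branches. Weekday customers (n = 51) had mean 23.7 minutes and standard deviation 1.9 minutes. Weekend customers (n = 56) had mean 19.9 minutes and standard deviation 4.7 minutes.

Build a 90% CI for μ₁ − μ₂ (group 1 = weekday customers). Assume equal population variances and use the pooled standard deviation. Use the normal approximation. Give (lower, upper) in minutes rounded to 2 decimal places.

(2.64, 4.96)

s_p = √[((n₁−1)s₁² + (n₂−1)s₂²)/(n₁+n₂−2)] = √[(50·1.9² + 55·4.7²)/105] = 3.6455.
SE = 3.6455·√(1/51 + 1/56) = 0.7056.
With z* = 1.645, margin = 1.645 × 0.7056 = 1.1607.
x̄₁ − x̄₂ = 23.7 − 19.9 = 3.8000; interval 3.8000 ± 1.1607 = (2.64, 4.96).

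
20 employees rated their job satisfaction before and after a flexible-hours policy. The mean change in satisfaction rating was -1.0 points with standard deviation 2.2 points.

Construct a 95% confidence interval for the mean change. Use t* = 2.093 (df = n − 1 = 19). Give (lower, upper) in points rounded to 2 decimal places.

(-2.03, 0.03)

Paired design: SE = s_d/√n = 2.2/√20 = 0.4919.
t* = 2.093; margin of error = 2.093 × 0.4919 = 1.0295.
-1.0 ± 1.0295 → (-2.03, 0.03).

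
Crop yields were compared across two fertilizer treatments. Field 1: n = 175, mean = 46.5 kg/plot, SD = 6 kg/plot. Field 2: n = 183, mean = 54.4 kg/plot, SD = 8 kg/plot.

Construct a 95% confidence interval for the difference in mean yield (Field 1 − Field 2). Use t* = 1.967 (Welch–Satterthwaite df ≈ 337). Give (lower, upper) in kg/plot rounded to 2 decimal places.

(-9.37, -6.43)

Per-group SEs: s₁/√n₁ = 6/√175 = 0.4536, s₂/√n₂ = 8/√183 = 0.5914.
Unpooled SE of the difference: √(0.20575296 + 0.34975396) = 0.7453.
Margin of error = t* · SE = 1.967 × 0.7453 = 1.4660.
x̄₁ − x̄₂ = 46.5 − 54.4 = -7.9000.
CI: -7.9000 ± 1.4660 = (-9.37, -6.43).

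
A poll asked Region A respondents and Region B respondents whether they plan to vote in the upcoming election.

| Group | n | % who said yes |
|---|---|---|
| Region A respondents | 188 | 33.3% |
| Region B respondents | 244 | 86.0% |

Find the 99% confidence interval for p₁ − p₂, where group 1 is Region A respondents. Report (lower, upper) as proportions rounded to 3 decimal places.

SE₁ = √(p̂₁(1−p̂₁)/n₁) = √(0.3330·0.6670/188) = 0.03437; SE₂ = √(0.8600·0.1400/244) = 0.02221.
Independent samples: SE of the difference = √(SE₁² + SE₂²) = √(0.0011812969 + 0.0004932841) = 0.04092.
z* for 99% confidence is 2.576, so the margin of error is 2.576 × 0.04092 = 0.10541.
Point estimate p̂₁ − p̂₂ = 0.3330 − 0.8600 = -0.5270.
-0.5270 ± 0.10541 → (-0.632, -0.422).

(-0.632, -0.422)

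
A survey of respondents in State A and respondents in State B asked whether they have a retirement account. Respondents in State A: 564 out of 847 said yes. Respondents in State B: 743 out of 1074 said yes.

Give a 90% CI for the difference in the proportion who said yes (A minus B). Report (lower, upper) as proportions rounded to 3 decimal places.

(-0.061, 0.009)

First, p̂₁ = 564/847 = 0.6659; p̂₂ = 743/1074 = 0.6918.
The two standard errors are √(0.6659×0.3341/847) = 0.01621 and √(0.6918×0.3082/1074) = 0.01409.
Because the samples are independent, SE_diff = √(0.01621² + 0.01409²) = 0.02148.
Using z* = 1.645 for 90%, ME = 1.645 × 0.02148 = 0.03533.
p̂₁ − p̂₂ = -0.0259; interval -0.0259 ± 0.03533 gives (-0.061, 0.009).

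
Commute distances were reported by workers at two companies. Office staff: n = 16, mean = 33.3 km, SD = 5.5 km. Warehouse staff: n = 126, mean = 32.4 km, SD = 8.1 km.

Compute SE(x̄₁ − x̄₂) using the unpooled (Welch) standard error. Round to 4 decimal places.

SE₁ = s₁/√n₁ = 5.5/√16 = 1.3750; SE₂ = 8.1/√126 = 0.7216.
Independent samples, unequal variances: SE_diff = √(SE₁² + SE₂²) = √(1.890625 + 0.52070656) = 1.5528.

1.5528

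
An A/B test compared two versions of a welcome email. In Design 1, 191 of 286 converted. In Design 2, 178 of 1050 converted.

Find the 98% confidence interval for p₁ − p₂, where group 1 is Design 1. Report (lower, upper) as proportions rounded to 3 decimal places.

(0.428, 0.568)

Sample proportions: 191/286 = 0.6678, 178/1050 = 0.1695.
Each SE is √(p̂(1−p̂)/n): √(0.6678·0.3322/286) = 0.02785 and √(0.1695·0.8305/1050) = 0.01158.
SE(p̂₁ − p̂₂) = √(SE₁² + SE₂²) = √(0.0007756225 + 0.0001340964) = 0.03016, since the two samples are independent.
At 98% confidence z* = 2.326; margin = 2.326 × 0.03016 = 0.07015.
The difference is 0.6678 − 0.1695 = 0.4983, so the interval is 0.4983 ± 0.07015 = (0.428, 0.568).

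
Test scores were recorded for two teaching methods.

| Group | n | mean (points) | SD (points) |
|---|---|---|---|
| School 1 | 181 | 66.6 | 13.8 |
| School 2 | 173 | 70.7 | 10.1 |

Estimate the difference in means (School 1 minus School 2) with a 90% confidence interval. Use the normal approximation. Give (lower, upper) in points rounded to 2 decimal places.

Standard errors of each mean: 13.8/√181 = 1.0257 and 10.1/√173 = 0.7679.
SE(x̄₁ − x̄₂) = √(1.0257² + 0.7679²) = 1.2813 for independent samples with unequal variances.
With z* = 1.645, the margin is 1.645 × 1.2813 = 2.1077.
x̄₁ − x̄₂ = 66.6 − 70.7 = -4.1000; the interval is -4.1000 ± 2.1077 = (-6.21, -1.99).

(-6.21, -1.99)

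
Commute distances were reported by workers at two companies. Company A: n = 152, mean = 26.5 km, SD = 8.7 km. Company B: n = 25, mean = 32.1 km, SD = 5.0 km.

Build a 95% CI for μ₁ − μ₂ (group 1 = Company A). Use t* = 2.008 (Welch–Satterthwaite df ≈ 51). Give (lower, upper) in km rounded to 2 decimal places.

(-8.06, -3.14)

Standard errors of each mean: 8.7/√152 = 0.7057 and 5.0/√25 = 1.0000.
SE(x̄₁ − x̄₂) = √(0.7057² + 1.0000²) = 1.2239 for independent samples with unequal variances.
With t* = 2.008, the margin is 2.008 × 1.2239 = 2.4576.
x̄₁ − x̄₂ = 26.5 − 32.1 = -5.6000; the interval is -5.6000 ± 2.4576 = (-8.06, -3.14).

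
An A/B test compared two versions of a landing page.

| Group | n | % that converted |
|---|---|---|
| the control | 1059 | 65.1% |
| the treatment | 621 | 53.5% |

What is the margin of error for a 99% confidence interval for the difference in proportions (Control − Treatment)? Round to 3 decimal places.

0.064

Each SE is √(p̂(1−p̂)/n): √(0.6510·0.3490/1059) = 0.01465 and √(0.5350·0.4650/621) = 0.02002.
SE(p̂₁ − p̂₂) = √(SE₁² + SE₂²) = √(0.0002146225 + 0.0004008004) = 0.02481, since the two samples are independent.
At 99% confidence z* = 2.576; margin = 2.576 × 0.02481 = 0.06391.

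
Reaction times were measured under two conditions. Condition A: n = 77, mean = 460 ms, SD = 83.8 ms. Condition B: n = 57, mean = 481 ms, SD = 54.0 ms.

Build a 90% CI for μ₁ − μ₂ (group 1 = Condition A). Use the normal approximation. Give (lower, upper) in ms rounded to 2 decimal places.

Per-group SEs: s₁/√n₁ = 83.8/√77 = 9.5499, s₂/√n₂ = 54.0/√57 = 7.1525.
Unpooled SE of the difference: √(91.20059001 + 51.15825625) = 11.9314.
Margin of error = z* · SE = 1.645 × 11.9314 = 19.6272.
x̄₁ − x̄₂ = 460 − 481 = -21.0000.
CI: -21.0000 ± 19.6272 = (-40.63, -1.37).

(-40.63, -1.37)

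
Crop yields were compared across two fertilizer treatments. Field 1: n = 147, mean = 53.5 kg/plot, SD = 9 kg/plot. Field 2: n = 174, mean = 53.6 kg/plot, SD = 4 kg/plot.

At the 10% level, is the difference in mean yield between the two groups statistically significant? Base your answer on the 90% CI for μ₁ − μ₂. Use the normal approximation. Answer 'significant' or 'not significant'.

not significant

SE₁ = s₁/√n₁ = 9/√147 = 0.7423; SE₂ = 4/√174 = 0.3032.
Independent samples, unequal variances: SE_diff = √(SE₁² + SE₂²) = √(0.55100929 + 0.09193024) = 0.8018.
z* = 1.645, so margin of error = 1.645 × 0.8018 = 1.3190.
Difference in means = 53.5 − 53.6 = -0.1000.
-0.1000 ± 1.3190 → (-1.4190, 1.2190).
The interval (-1.4190, 1.2190) contains 0, so the difference is not significant.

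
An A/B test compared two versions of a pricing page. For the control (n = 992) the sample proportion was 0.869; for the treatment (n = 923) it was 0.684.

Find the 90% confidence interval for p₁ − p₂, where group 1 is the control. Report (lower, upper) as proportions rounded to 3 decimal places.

The two standard errors are √(0.8690×0.1310/992) = 0.01071 and √(0.6840×0.3160/923) = 0.01530.
Because the samples are independent, SE_diff = √(0.01071² + 0.01530²) = 0.01868.
Using z* = 1.645 for 90%, ME = 1.645 × 0.01868 = 0.03073.
p̂₁ − p̂₂ = 0.1850; interval 0.1850 ± 0.03073 gives (0.154, 0.216).

(0.154, 0.216)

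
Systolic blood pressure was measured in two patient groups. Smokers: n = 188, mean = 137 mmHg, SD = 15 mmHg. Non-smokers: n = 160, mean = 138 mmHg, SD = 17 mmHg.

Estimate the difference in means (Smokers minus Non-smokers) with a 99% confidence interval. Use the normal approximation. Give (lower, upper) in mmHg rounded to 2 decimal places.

SE₁ = s₁/√n₁ = 15/√188 = 1.0940; SE₂ = 17/√160 = 1.3440.
Independent samples, unequal variances: SE_diff = √(SE₁² + SE₂²) = √(1.196836 + 1.806336) = 1.7330.
z* = 2.576, so margin of error = 2.576 × 1.7330 = 4.4642.
Difference in means = 137 − 138 = -1.0000.
-1.0000 ± 4.4642 → (-5.46, 3.46).

(-5.46, 3.46)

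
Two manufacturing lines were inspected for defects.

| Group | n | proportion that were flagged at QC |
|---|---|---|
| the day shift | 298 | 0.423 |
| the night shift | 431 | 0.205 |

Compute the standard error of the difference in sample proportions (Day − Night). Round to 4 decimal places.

SE₁ = √(p̂₁(1−p̂₁)/n₁) = √(0.4230·0.5770/298) = 0.02862; SE₂ = √(0.2050·0.7950/431) = 0.01945.
Independent samples: SE of the difference = √(SE₁² + SE₂²) = √(0.0008191044 + 0.0003783025) = 0.03460.

0.0346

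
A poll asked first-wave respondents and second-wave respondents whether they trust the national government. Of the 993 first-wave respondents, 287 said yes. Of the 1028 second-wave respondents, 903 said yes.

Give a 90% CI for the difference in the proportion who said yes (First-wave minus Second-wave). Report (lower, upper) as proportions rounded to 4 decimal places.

(-0.6184, -0.5604)

Sample proportions: 287/993 = 0.2890, 903/1028 = 0.8784.
Each SE is √(p̂(1−p̂)/n): √(0.2890·0.7110/993) = 0.01438 and √(0.8784·0.1216/1028) = 0.01019.
SE(p̂₁ − p̂₂) = √(SE₁² + SE₂²) = √(0.0002067844 + 0.0001038361) = 0.01762, since the two samples are independent.
At 90% confidence z* = 1.645; margin = 1.645 × 0.01762 = 0.02898.
The difference is 0.2890 − 0.8784 = -0.5894, so the interval is -0.5894 ± 0.02898 = (-0.6184, -0.5604).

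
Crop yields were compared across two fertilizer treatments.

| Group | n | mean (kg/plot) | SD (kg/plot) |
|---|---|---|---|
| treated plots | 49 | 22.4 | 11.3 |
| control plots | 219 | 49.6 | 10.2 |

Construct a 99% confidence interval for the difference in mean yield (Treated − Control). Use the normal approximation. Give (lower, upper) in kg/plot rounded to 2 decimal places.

(-31.72, -22.68)

Per-group SEs: s₁/√n₁ = 11.3/√49 = 1.6143, s₂/√n₂ = 10.2/√219 = 0.6893.
Unpooled SE of the difference: √(2.60596449 + 0.47513449) = 1.7553.
Margin of error = z* · SE = 2.576 × 1.7553 = 4.5217.
x̄₁ − x̄₂ = 22.4 − 49.6 = -27.2000.
CI: -27.2000 ± 4.5217 = (-31.72, -22.68).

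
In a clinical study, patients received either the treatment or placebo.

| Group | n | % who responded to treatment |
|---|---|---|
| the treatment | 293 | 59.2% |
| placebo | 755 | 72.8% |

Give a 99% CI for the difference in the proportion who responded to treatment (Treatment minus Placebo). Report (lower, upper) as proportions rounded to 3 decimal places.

(-0.221, -0.051)

Each SE is √(p̂(1−p̂)/n): √(0.5920·0.4080/293) = 0.02871 and √(0.7280·0.2720/755) = 0.01619.
SE(p̂₁ − p̂₂) = √(SE₁² + SE₂²) = √(0.0008242641 + 0.0002621161) = 0.03296, since the two samples are independent.
At 99% confidence z* = 2.576; margin = 2.576 × 0.03296 = 0.08490.
The difference is 0.5920 − 0.7280 = -0.1360, so the interval is -0.1360 ± 0.08490 = (-0.221, -0.051).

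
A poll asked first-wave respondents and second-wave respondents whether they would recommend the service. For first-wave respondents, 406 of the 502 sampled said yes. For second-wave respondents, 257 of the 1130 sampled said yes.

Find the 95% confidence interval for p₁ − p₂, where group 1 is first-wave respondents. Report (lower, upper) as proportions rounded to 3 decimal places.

Sample proportions: 406/502 = 0.8088, 257/1130 = 0.2274.
Each SE is √(p̂(1−p̂)/n): √(0.8088·0.1912/502) = 0.01755 and √(0.2274·0.7726/1130) = 0.01247.
SE(p̂₁ − p̂₂) = √(SE₁² + SE₂²) = √(0.0003080025 + 0.0001555009) = 0.02153, since the two samples are independent.
At 95% confidence z* = 1.960; margin = 1.960 × 0.02153 = 0.04220.
The difference is 0.8088 − 0.2274 = 0.5814, so the interval is 0.5814 ± 0.04220 = (0.539, 0.624).

(0.539, 0.624)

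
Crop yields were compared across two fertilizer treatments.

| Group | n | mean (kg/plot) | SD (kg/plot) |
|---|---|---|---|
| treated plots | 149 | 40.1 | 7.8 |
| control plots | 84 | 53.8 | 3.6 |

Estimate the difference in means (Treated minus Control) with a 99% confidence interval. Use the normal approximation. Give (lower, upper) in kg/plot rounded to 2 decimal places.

SE₁ = s₁/√n₁ = 7.8/√149 = 0.6390; SE₂ = 3.6/√84 = 0.3928.
Independent samples, unequal variances: SE_diff = √(SE₁² + SE₂²) = √(0.408321 + 0.15429184) = 0.7501.
z* = 2.576, so margin of error = 2.576 × 0.7501 = 1.9323.
Difference in means = 40.1 − 53.8 = -13.7000.
-13.7000 ± 1.9323 → (-15.63, -11.77).

(-15.63, -11.77)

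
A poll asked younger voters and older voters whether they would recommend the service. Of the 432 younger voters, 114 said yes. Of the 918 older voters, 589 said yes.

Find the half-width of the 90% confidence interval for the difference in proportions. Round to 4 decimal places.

Sample proportions: 114/432 = 0.2639, 589/918 = 0.6416.
Each SE is √(p̂(1−p̂)/n): √(0.2639·0.7361/432) = 0.02121 and √(0.6416·0.3584/918) = 0.01583.
SE(p̂₁ − p̂₂) = √(SE₁² + SE₂²) = √(0.0004498641 + 0.0002505889) = 0.02647, since the two samples are independent.
At 90% confidence z* = 1.645; margin = 1.645 × 0.02647 = 0.04354.

0.0435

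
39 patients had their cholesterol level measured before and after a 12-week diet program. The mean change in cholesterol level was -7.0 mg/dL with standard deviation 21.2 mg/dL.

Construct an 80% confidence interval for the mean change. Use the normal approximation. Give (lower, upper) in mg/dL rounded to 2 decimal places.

This is a matched-pairs design, so SE = s_d/√n = 21.2/√39 = 3.3947.
Margin = 1.282 × 3.3947 = 4.3520; the interval is -7.0 ± 4.3520 = (-11.35, -2.65).

(-11.35, -2.65)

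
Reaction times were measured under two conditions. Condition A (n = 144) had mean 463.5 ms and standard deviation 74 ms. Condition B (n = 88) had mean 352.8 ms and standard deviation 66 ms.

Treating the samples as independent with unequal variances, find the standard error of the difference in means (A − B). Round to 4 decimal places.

9.3556

Per-group SEs: s₁/√n₁ = 74/√144 = 6.1667, s₂/√n₂ = 66/√88 = 7.0356.
Unpooled SE of the difference: √(38.02818889 + 49.49966736) = 9.3556.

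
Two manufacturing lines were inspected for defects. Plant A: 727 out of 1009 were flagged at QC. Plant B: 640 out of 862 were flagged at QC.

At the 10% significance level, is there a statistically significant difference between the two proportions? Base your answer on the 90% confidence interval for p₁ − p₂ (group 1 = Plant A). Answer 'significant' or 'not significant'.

p̂₁ = 727/1009 = 0.7205 and p̂₂ = 640/862 = 0.7425.
SE₁ = √(p̂₁(1−p̂₁)/n₁) = √(0.7205·0.2795/1009) = 0.01413; SE₂ = √(0.7425·0.2575/862) = 0.01489.
Independent samples: SE of the difference = √(SE₁² + SE₂²) = √(0.0001996569 + 0.0002217121) = 0.02053.
z* for 90% confidence is 1.645, so the margin of error is 1.645 × 0.02053 = 0.03377.
Point estimate p̂₁ − p̂₂ = 0.7205 − 0.7425 = -0.0220.
-0.0220 ± 0.03377 → (-0.05577, 0.01177).
The interval (-0.05577, 0.01177) contains 0, so the difference is not significant.

not significant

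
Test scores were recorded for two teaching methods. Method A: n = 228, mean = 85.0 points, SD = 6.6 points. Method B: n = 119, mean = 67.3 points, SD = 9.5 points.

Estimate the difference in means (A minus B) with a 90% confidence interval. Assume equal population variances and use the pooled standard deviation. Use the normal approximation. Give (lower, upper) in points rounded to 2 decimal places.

s_p = √[((n₁−1)s₁² + (n₂−1)s₂²)/(n₁+n₂−2)] = √[(227·6.6² + 118·9.5²)/345] = 7.7155.
SE = 7.7155·√(1/228 + 1/119) = 0.8725.
With z* = 1.645, margin = 1.645 × 0.8725 = 1.4353.
x̄₁ − x̄₂ = 85.0 − 67.3 = 17.7000; interval 17.7000 ± 1.4353 = (16.26, 19.14).

(16.26, 19.14)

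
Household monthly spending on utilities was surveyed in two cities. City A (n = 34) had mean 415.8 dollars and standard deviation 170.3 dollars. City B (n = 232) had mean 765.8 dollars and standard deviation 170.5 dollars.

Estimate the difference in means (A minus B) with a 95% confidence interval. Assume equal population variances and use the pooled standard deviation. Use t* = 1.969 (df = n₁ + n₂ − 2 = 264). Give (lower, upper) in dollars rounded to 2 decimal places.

(-411.64, -288.36)

Pooled variance s_p² = [33·170.3² + 231·170.5²] / (34+232−2) = 29061.7300, so s_p = 170.4750.
SE_diff = s_p·√(1/n₁ + 1/n₂) = 170.4750·√(1/34 + 1/232) = 31.3053.
t* = 1.969; margin = 1.969 × 31.3053 = 61.6401.
Difference = 415.8 − 765.8 = -350.0000.
-350.0000 ± 61.6401 → (-411.64, -288.36).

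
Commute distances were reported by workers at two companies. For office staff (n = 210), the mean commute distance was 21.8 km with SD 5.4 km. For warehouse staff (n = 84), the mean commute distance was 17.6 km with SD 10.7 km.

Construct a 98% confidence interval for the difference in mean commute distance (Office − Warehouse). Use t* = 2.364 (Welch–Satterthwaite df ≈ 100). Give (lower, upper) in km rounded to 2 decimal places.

Standard errors of each mean: 5.4/√210 = 0.3726 and 10.7/√84 = 1.1675.
SE(x̄₁ − x̄₂) = √(0.3726² + 1.1675²) = 1.2255 for independent samples with unequal variances.
With t* = 2.364, the margin is 2.364 × 1.2255 = 2.8971.
x̄₁ − x̄₂ = 21.8 − 17.6 = 4.2000; the interval is 4.2000 ± 2.8971 = (1.30, 7.10).

(1.30, 7.10)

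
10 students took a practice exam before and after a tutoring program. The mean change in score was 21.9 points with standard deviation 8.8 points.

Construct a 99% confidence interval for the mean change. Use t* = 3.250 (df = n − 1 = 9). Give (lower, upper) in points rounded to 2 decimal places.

(12.86, 30.94)

This is a matched-pairs design, so SE = s_d/√n = 8.8/√10 = 2.7828.
Margin = 3.250 × 2.7828 = 9.0441; the interval is 21.9 ± 9.0441 = (12.86, 30.94).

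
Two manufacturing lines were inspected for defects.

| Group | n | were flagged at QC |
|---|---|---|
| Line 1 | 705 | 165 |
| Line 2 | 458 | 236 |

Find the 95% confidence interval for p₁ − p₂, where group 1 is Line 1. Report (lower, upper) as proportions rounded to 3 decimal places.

Sample proportions: 165/705 = 0.2340, 236/458 = 0.5153.
Each SE is √(p̂(1−p̂)/n): √(0.2340·0.7660/705) = 0.01595 and √(0.5153·0.4847/458) = 0.02335.
SE(p̂₁ − p̂₂) = √(SE₁² + SE₂²) = √(0.0002544025 + 0.0005452225) = 0.02828, since the two samples are independent.
At 95% confidence z* = 1.960; margin = 1.960 × 0.02828 = 0.05543.
The difference is 0.2340 − 0.5153 = -0.2813, so the interval is -0.2813 ± 0.05543 = (-0.337, -0.226).

(-0.337, -0.226)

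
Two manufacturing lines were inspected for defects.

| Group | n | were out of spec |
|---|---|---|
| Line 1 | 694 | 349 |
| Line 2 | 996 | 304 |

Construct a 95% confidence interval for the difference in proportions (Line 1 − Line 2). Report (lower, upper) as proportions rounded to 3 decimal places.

(0.151, 0.245)

First, p̂₁ = 349/694 = 0.5029; p̂₂ = 304/996 = 0.3052.
The two standard errors are √(0.5029×0.4971/694) = 0.01898 and √(0.3052×0.6948/996) = 0.01459.
Because the samples are independent, SE_diff = √(0.01898² + 0.01459²) = 0.02394.
Using z* = 1.960 for 95%, ME = 1.960 × 0.02394 = 0.04692.
p̂₁ − p̂₂ = 0.1977; interval 0.1977 ± 0.04692 gives (0.151, 0.245).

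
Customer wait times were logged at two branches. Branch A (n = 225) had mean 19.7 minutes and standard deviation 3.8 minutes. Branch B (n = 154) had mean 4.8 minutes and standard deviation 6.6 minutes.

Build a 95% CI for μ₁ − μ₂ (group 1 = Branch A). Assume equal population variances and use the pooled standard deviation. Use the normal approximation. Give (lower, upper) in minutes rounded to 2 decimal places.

(13.85, 15.95)

Pooled variance s_p² = [224·3.8² + 153·6.6²] / (225+154−2) = 26.2579, so s_p = 5.1242.
SE_diff = s_p·√(1/n₁ + 1/n₂) = 5.1242·√(1/225 + 1/154) = 0.5359.
z* = 1.960; margin = 1.960 × 0.5359 = 1.0504.
Difference = 19.7 − 4.8 = 14.9000.
14.9000 ± 1.0504 → (13.85, 15.95).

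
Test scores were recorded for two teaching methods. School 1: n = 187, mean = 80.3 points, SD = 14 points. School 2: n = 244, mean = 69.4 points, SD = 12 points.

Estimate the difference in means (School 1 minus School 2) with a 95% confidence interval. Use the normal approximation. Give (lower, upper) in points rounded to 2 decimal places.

SE₁ = s₁/√n₁ = 14/√187 = 1.0238; SE₂ = 12/√244 = 0.7682.
Independent samples, unequal variances: SE_diff = √(SE₁² + SE₂²) = √(1.04816644 + 0.59013124) = 1.2800.
z* = 1.960, so margin of error = 1.960 × 1.2800 = 2.5088.
Difference in means = 80.3 − 69.4 = 10.9000.
10.9000 ± 2.5088 → (8.39, 13.41).

(8.39, 13.41)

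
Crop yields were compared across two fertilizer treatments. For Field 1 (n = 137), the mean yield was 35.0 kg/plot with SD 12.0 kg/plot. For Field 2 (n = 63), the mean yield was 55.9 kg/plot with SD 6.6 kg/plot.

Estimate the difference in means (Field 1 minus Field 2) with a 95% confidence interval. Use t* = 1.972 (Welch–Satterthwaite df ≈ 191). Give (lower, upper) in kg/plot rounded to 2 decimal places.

Standard errors of each mean: 12.0/√137 = 1.0252 and 6.6/√63 = 0.8315.
SE(x̄₁ − x̄₂) = √(1.0252² + 0.8315²) = 1.3200 for independent samples with unequal variances.
With t* = 1.972, the margin is 1.972 × 1.3200 = 2.6030.
x̄₁ − x̄₂ = 35.0 − 55.9 = -20.9000; the interval is -20.9000 ± 2.6030 = (-23.50, -18.30).

(-23.50, -18.30)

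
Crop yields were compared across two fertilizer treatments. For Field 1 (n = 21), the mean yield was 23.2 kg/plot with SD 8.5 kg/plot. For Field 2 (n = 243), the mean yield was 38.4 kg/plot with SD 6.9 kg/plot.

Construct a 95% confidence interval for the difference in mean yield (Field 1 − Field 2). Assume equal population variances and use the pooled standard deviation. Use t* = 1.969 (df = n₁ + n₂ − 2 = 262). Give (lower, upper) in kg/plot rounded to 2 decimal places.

(-18.35, -12.05)

Pooled variance s_p² = [20·8.5² + 242·6.9²] / (21+243−2) = 49.4909, so s_p = 7.0350.
SE_diff = s_p·√(1/n₁ + 1/n₂) = 7.0350·√(1/21 + 1/243) = 1.6001.
t* = 1.969; margin = 1.969 × 1.6001 = 3.1506.
Difference = 23.2 − 38.4 = -15.2000.
-15.2000 ± 3.1506 → (-18.35, -12.05).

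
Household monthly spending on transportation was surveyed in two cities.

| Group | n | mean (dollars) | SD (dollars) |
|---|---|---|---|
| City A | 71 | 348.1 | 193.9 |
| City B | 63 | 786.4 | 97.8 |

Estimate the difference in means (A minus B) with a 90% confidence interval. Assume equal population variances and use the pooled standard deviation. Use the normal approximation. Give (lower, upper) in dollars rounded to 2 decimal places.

Pooled variance s_p² = [70·193.9² + 62·97.8²] / (71+63−2) = 24430.4908, so s_p = 156.3026.
SE_diff = s_p·√(1/n₁ + 1/n₂) = 156.3026·√(1/71 + 1/63) = 27.0532.
z* = 1.645; margin = 1.645 × 27.0532 = 44.5025.
Difference = 348.1 − 786.4 = -438.3000.
-438.3000 ± 44.5025 → (-482.80, -393.80).

(-482.80, -393.80)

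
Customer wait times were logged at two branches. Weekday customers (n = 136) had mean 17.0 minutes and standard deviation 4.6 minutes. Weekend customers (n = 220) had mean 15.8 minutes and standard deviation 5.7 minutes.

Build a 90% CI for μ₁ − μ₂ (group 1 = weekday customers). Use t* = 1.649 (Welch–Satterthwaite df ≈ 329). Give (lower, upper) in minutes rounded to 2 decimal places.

(0.29, 2.11)

Per-group SEs: s₁/√n₁ = 4.6/√136 = 0.3944, s₂/√n₂ = 5.7/√220 = 0.3843.
Unpooled SE of the difference: √(0.15555136 + 0.14768649) = 0.5507.
Margin of error = t* · SE = 1.649 × 0.5507 = 0.9081.
x̄₁ − x̄₂ = 17.0 − 15.8 = 1.2000.
CI: 1.2000 ± 0.9081 = (0.29, 2.11).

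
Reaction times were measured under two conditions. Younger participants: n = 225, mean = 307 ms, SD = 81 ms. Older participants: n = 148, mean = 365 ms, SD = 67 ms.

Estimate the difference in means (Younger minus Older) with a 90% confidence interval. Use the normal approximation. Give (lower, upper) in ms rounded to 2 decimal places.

(-70.69, -45.31)

SE₁ = s₁/√n₁ = 81/√225 = 5.4000; SE₂ = 67/√148 = 5.5074.
Independent samples, unequal variances: SE_diff = √(SE₁² + SE₂²) = √(29.16 + 30.33145476) = 7.7131.
z* = 1.645, so margin of error = 1.645 × 7.7131 = 12.6880.
Difference in means = 307 − 365 = -58.0000.
-58.0000 ± 12.6880 → (-70.69, -45.31).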